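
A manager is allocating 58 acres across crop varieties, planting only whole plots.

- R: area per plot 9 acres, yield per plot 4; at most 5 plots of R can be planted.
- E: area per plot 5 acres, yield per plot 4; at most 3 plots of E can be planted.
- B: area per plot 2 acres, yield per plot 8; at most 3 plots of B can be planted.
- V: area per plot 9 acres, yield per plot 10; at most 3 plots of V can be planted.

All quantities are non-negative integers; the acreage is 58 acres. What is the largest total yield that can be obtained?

70

3×E, 3×B, and 3×V: area 48 ≤ 58, yield 3·4 + 3·8 + 3·10 = 66.
1×R, 3×E, 3×B, and 3×V: area 57 ≤ 58, yield 1·4 + 3·4 + 3·8 + 3·10 = 70.
Best is 70.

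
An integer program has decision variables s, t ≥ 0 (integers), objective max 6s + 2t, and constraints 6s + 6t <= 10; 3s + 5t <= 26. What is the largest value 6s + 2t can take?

The continuous relaxation peaks at (1.67, 0) with value 10.00; rounding to a feasible lattice point costs some objective.
(s,t)=(1,0): 6·1+6·0=6≤10, 3·1+5·0=3≤26, objective 6.
(s,t)=(0,1): 6·0+6·1=6≤10, 3·0+5·1=5≤26, objective 2.
Maximum is 6 at (s,t)=(1,0).

6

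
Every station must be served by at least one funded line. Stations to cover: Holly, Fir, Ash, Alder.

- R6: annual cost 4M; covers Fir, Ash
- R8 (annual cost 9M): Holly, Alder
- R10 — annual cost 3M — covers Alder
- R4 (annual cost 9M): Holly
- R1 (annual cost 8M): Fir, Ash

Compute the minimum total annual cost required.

Choose R6 and R8: together they cover Holly, Fir, Ash, Alder — every station.
Total annual cost: 4 + 9 = 13.

13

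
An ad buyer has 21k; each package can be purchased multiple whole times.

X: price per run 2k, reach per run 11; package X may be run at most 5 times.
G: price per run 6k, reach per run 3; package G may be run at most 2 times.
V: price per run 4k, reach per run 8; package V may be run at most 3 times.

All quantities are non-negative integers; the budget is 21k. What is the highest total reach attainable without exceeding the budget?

71

5×X and 2×V: price 18 ≤ 21, reach 5·11 + 2·8 = 71.
4×X and 3×V: price 20 ≤ 21, reach 4·11 + 3·8 = 68.
Best is 71.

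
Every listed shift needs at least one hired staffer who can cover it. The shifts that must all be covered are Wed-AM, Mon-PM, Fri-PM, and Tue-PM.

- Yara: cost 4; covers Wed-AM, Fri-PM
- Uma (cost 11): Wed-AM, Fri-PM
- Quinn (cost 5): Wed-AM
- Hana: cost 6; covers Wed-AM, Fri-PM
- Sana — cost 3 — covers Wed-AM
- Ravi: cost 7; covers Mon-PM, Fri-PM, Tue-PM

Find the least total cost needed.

10

The greedy cost-per-new-shift heuristic would pick Yara and Ravi for 11, but a cheaper cover exists.
Choose Sana and Ravi: together they cover Wed-AM, Mon-PM, Fri-PM, Tue-PM — every shift.
Total cost: 3 + 7 = 10.
No cover costs less than 10.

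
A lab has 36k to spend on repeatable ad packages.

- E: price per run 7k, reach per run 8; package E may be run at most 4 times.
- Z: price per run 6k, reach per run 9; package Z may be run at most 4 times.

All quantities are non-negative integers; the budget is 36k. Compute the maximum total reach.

44

Z has the best ratio (9/6); taking only Z gives at most 4×9 = 36 (stopped by the supply cap of 4).
Mixing does better — 1×E and 4×Z: price 31 ≤ 36, reach 1·8 + 4·9 = 44.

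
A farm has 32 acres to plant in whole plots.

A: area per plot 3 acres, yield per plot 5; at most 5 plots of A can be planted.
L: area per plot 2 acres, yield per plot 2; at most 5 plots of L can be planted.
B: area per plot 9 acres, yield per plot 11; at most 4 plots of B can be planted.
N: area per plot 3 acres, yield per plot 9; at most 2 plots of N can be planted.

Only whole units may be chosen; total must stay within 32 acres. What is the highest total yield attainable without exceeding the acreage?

N has the best ratio (9/3); taking only N gives at most 2×9 = 18 (stopped by the supply cap of 2).
Mixing does better — 5×A, 1×L, 1×B, and 2×N: area 32 ≤ 32, yield 5·5 + 1·2 + 1·11 + 2·9 = 56.

56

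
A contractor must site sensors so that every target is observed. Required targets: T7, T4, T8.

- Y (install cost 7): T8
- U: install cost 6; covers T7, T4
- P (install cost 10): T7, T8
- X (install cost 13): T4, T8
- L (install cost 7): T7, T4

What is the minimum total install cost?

This is a weighted set-cover instance.
Choose Y and U: together they cover T7, T4, T8 — every target.
Total install cost: 7 + 6 = 13.
No cover costs less than 13.

13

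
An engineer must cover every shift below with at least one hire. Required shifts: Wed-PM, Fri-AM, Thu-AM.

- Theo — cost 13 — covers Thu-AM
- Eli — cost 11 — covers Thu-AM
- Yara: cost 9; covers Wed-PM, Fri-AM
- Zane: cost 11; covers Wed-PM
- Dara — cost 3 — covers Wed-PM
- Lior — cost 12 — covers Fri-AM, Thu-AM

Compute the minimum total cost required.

15

Choose Dara and Lior: together they cover Wed-PM, Fri-AM, Thu-AM — every shift.
Total cost: 3 + 12 = 15.
No cover costs less than 15.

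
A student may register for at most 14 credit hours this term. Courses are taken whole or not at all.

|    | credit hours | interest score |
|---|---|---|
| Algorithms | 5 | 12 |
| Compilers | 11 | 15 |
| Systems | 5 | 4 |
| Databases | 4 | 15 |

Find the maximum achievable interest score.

This is an integer program with binary decision variables.
Allowing fractional choices, the relaxed optimum would be about 33.8, but courses are indivisible.
Systems + Databases: credit hours 5 + 4 = 9 ≤ 14, interest score 4 + 15 = 19.
Algorithms + Systems + Databases: credit hours 5 + 5 + 4 = 14 ≤ 14, interest score 12 + 4 + 15 = 31.
Algorithms + Databases: credit hours 5 + 4 = 9 ≤ 14, interest score 12 + 15 = 27.
Best is Algorithms, Systems, and Databases with total interest score 31.

31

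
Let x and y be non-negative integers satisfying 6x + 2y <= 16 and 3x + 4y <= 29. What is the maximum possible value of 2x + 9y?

63

Relaxing integrality, the LP optimum is 65.25 at (x,y) = (0, 7.25), which is not an integer point.
(x,y)=(0,7): 6·0+2·7=14≤16, 3·0+4·7=28≤29, objective 63.
(x,y)=(0,6): 6·0+2·6=12≤16, 3·0+4·6=24≤29, objective 54.
The best lattice point is (0,7), giving 63.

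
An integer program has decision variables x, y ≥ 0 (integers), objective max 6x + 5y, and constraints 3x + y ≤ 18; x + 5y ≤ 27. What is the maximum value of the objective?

The continuous relaxation peaks at (4.5, 4.5) with value 49.50; rounding to a feasible lattice point costs some objective.
(x,y)=(5,3): 3·5+1·3=18≤18, 1·5+5·3=20≤27, objective 45.
(x,y)=(4,4): 3·4+1·4=16≤18, 1·4+5·4=24≤27, objective 44.
(x,y)=(5,2): 3·5+1·2=17≤18, 1·5+5·2=15≤27, objective 40.
The best lattice point is (5,3), giving 45.

45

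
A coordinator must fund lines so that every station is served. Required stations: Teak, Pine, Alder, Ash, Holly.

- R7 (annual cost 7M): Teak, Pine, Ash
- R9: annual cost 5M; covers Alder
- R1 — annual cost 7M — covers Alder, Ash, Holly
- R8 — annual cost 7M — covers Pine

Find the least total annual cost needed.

Choose R7 and R1: together they cover Teak, Pine, Alder, Ash, Holly — every station.
Total annual cost: 7 + 7 = 14.
No cover costs less than 14.

14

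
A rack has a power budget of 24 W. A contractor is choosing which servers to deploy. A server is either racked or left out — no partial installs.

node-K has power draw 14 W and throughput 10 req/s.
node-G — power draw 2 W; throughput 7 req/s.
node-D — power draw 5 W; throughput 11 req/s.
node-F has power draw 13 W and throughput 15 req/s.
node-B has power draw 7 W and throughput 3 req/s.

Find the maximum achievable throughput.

33

Allowing fractional choices, the relaxed optimum would be about 35.9, but servers are indivisible.
node-K + node-G + node-D: power draw 14 + 2 + 5 = 21 ≤ 24, throughput 10 + 7 + 11 = 28.
node-G + node-D + node-F: power draw 2 + 5 + 13 = 20 ≤ 24, throughput 7 + 11 + 15 = 33.
Best is node-G, node-D, and node-F with total throughput 33.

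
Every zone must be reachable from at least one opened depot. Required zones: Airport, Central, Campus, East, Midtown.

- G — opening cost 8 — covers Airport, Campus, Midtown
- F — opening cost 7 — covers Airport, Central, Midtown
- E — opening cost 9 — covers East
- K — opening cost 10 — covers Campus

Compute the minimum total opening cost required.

Choose G, F, and E: together they cover Airport, Central, Campus, East, Midtown — every zone.
Total opening cost: 8 + 7 + 9 = 24.
No cover costs less than 24.

24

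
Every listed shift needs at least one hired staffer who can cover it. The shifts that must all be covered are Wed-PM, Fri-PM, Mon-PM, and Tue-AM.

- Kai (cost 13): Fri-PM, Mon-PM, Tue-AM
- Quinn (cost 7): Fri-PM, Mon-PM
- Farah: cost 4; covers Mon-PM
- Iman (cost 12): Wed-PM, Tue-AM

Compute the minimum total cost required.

Choose Quinn and Iman: together they cover Wed-PM, Fri-PM, Mon-PM, Tue-AM — every shift.
Total cost: 7 + 12 = 19.
No cover costs less than 19.

19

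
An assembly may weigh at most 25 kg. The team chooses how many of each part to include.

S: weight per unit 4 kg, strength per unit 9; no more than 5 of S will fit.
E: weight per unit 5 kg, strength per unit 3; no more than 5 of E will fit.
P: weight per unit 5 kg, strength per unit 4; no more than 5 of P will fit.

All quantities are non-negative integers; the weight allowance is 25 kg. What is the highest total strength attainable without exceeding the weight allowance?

49

This is a bounded integer knapsack.
S has the best ratio (9/4); taking only S gives at most 5×9 = 45 (stopped by the supply cap of 5).
Mixing does better — 5×S and 1×P: weight 25 ≤ 25, strength 5·9 + 1·4 = 49.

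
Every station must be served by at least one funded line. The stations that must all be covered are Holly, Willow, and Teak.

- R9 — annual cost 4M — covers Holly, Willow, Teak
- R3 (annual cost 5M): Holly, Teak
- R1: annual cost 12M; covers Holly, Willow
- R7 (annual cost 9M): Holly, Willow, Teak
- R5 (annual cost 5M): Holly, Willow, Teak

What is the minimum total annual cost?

4

R9 alone covers Holly, Willow, Teak — every station.
Total annual cost: 4.
No cover costs less than 4.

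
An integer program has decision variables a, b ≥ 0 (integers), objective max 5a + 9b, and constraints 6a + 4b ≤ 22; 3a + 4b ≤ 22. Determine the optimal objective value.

45

(a,b)=(0,5): 6·0+4·5=20≤22, 3·0+4·5=20≤22, objective 45.
(a,b)=(1,4): 6·1+4·4=22≤22, 3·1+4·4=19≤22, objective 41.
No feasible integer point exceeds 45.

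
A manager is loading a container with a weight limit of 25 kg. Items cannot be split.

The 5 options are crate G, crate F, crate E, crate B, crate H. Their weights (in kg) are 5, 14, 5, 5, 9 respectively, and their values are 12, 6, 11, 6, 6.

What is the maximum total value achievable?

crate G + crate E + crate H: weight 5 + 5 + 9 = 19 ≤ 25, value 12 + 11 + 6 = 29.
crate G + crate E + crate B + crate H: weight 5 + 5 + 5 + 9 = 24 ≤ 25, value 12 + 11 + 6 + 6 = 35.
crate G + crate E + crate B: weight 5 + 5 + 5 = 15 ≤ 25, value 12 + 11 + 6 = 29.
Best is crate G, crate E, crate B, and crate H with total value 35.

35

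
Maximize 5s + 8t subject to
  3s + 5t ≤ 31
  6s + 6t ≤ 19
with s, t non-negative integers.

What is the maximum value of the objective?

24

(s,t)=(0,3): 3·0+5·3=15≤31, 6·0+6·3=18≤19, objective 24.
(s,t)=(1,2): 3·1+5·2=13≤31, 6·1+6·2=18≤19, objective 21.
(s,t)=(0,2): 3·0+5·2=10≤31, 6·0+6·2=12≤19, objective 16.
The best lattice point is (0,3), giving 24.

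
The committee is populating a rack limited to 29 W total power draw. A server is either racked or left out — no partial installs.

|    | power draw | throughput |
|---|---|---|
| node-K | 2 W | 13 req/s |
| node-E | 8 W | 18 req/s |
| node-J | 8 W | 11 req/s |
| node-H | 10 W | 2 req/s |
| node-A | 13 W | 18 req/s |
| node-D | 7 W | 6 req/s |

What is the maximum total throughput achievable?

49

Treat it as a binary knapsack problem.
Allowing fractional choices, the relaxed optimum would be about 57.2, but servers are indivisible.
node-K + node-E + node-A: power draw 2 + 8 + 13 = 23 ≤ 29, throughput 13 + 18 + 18 = 49.
node-K + node-E + node-J + node-D: power draw 2 + 8 + 8 + 7 = 25 ≤ 29, throughput 13 + 18 + 11 + 6 = 48.
node-E + node-J + node-A: power draw 8 + 8 + 13 = 29 ≤ 29, throughput 18 + 11 + 18 = 47.
Best is node-K, node-E, and node-A with total throughput 49.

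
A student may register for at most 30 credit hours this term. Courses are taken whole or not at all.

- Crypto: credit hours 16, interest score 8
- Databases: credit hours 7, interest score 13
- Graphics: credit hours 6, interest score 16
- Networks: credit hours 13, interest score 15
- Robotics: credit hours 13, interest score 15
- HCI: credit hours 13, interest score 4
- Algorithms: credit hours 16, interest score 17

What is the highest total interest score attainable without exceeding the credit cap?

46

Databases + Graphics + Algorithms: credit hours 7 + 6 + 16 = 29 ≤ 30, interest score 13 + 16 + 17 = 46.
Databases + Graphics + Networks: credit hours 7 + 6 + 13 = 26 ≤ 30, interest score 13 + 16 + 15 = 44.
Databases + Graphics + Robotics: credit hours 7 + 6 + 13 = 26 ≤ 30, interest score 13 + 16 + 15 = 44.
Best is Databases, Graphics, and Algorithms with total interest score 46.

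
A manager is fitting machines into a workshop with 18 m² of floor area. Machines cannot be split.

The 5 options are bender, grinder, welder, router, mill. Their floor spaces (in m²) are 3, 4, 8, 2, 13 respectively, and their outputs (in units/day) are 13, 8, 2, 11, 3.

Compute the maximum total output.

34

This is an integer program with binary decision variables.
bender + grinder + welder + router: floor space 3 + 4 + 8 + 2 = 17 ≤ 18, output 13 + 8 + 2 + 11 = 34.
bender + router + mill: floor space 3 + 2 + 13 = 18 ≤ 18, output 13 + 11 + 3 = 27.
bender + grinder + router: floor space 3 + 4 + 2 = 9 ≤ 18, output 13 + 8 + 11 = 32.
Best is bender, grinder, welder, and router with total output 34.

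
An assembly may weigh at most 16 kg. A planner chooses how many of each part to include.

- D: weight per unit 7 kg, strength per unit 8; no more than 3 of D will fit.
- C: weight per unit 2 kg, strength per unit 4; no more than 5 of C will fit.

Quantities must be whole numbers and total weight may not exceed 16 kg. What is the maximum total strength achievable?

This is a bounded integer knapsack.
5×C: weight 10 ≤ 16, strength 5·4 = 20.
1×D and 4×C: weight 15 ≤ 16, strength 1·8 + 4·4 = 24.
Best is 24.

24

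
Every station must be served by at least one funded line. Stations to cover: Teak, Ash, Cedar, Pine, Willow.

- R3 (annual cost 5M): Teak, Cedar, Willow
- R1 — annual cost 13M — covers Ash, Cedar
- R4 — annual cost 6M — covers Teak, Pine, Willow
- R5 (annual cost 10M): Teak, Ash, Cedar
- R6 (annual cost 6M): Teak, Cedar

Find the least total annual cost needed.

16

Choose R4 and R5: together they cover Teak, Ash, Cedar, Pine, Willow — every station.
Total annual cost: 6 + 10 = 16.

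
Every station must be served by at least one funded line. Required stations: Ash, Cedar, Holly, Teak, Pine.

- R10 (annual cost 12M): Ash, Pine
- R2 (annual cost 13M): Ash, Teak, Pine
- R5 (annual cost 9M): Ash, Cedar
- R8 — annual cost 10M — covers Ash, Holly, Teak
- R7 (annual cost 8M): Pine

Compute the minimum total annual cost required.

27

This is an integer covering problem.
Choose R5, R8, and R7: together they cover Ash, Cedar, Holly, Teak, Pine — every station.
Total annual cost: 9 + 10 + 8 = 27.
No cover costs less than 27.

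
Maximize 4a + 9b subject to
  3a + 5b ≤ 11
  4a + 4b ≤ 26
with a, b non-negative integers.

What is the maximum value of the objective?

18

The continuous relaxation peaks at (0, 2.2) with value 19.80; rounding to a feasible lattice point costs some objective.
(a,b)=(0,2): 3·0+5·2=10≤11, 4·0+4·2=8≤26, objective 18.
(a,b)=(1,1): 3·1+5·1=8≤11, 4·1+4·1=8≤26, objective 13.
The best lattice point is (0,2), giving 18.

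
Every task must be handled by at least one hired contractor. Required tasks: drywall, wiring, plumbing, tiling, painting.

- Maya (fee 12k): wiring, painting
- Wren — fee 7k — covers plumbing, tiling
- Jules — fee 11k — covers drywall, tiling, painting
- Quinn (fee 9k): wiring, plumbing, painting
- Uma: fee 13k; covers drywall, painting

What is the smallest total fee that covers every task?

Choose Jules and Quinn: together they cover drywall, wiring, plumbing, tiling, painting — every task.
Total fee: 11 + 9 = 20.
No cover costs less than 20.

20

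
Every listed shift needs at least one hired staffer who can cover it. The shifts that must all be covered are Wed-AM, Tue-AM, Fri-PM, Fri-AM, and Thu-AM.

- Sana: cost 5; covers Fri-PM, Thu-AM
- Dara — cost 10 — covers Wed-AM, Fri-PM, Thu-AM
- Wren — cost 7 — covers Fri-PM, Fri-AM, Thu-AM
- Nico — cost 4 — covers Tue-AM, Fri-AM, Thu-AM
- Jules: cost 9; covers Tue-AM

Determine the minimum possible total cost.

The greedy cost-per-new-shift heuristic would pick Nico, Sana, and Dara for 19, but a cheaper cover exists.
Choose Dara and Nico: together they cover Wed-AM, Tue-AM, Fri-PM, Fri-AM, Thu-AM — every shift.
Total cost: 10 + 4 = 14.
No cover costs less than 14.

14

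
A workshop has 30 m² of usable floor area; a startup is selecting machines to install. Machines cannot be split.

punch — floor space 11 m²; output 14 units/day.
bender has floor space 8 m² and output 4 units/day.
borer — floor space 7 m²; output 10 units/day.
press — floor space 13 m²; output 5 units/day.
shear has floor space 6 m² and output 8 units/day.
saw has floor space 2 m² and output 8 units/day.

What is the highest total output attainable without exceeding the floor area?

40

Allowing fractional choices, the relaxed optimum would be about 42.0, but machines are indivisible.
punch + borer + shear + saw: floor space 11 + 7 + 6 + 2 = 26 ≤ 30, output 14 + 10 + 8 + 8 = 40.
punch + bender + borer + saw: floor space 11 + 8 + 7 + 2 = 28 ≤ 30, output 14 + 4 + 10 + 8 = 36.
punch + bender + shear + saw: floor space 11 + 8 + 6 + 2 = 27 ≤ 30, output 14 + 4 + 8 + 8 = 34.
Best is punch, borer, shear, and saw with total output 40.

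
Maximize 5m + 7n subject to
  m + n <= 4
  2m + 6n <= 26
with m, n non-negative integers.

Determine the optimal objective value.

(m,n)=(0,4) is feasible, giving 28.
(m,n)=(1,3) is feasible, giving 26.
(m,n)=(0,3) is feasible, giving 21.
Maximum is 28 at (m,n)=(0,4).

28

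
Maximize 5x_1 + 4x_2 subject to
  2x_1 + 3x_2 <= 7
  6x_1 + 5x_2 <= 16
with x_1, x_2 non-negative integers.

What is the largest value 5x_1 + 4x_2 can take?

10

(x_1,x_2)=(2,0) is feasible, giving 10.
(x_1,x_2)=(1,1) is feasible, giving 9.
(x_1,x_2)=(1,0) is feasible, giving 5.
Maximum is 10 at (x_1,x_2)=(2,0).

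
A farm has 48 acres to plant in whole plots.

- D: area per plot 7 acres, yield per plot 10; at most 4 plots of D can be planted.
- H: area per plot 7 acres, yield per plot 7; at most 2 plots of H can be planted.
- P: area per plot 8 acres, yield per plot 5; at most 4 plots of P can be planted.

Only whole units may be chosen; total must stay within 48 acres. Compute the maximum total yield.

This is a bounded integer knapsack.
D has the best ratio (10/7); taking only D gives at most 4×10 = 40 (stopped by the supply cap of 4).
Mixing does better — 4×D and 2×H: area 42 ≤ 48, yield 4·10 + 2·7 = 54.

54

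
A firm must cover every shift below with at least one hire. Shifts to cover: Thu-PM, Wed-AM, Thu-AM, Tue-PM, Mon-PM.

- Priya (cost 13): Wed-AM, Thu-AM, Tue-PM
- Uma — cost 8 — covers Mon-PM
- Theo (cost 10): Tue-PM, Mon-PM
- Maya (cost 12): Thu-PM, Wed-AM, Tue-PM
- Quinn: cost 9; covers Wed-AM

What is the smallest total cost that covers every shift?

This is an integer covering problem.
Choose Priya, Uma, and Maya: together they cover Thu-PM, Wed-AM, Thu-AM, Tue-PM, Mon-PM — every shift.
Total cost: 13 + 8 + 12 = 33.

33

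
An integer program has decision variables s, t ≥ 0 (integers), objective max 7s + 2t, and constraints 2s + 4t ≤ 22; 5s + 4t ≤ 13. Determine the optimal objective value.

14

The continuous relaxation peaks at (2.6, 0) with value 18.20; rounding to a feasible lattice point costs some objective.
(s,t)=(2,0) is feasible, giving 14.
(s,t)=(1,1) is feasible, giving 9.
(s,t)=(1,0) is feasible, giving 7.
Maximum is 14 at (s,t)=(2,0).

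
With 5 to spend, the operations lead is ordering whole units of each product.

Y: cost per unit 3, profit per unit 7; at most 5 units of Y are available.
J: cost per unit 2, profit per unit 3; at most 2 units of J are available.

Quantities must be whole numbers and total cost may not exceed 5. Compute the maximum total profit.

10

Y has the best ratio (7/3); taking only Y gives at most 1×7 = 7 (stopped by the cost limit).
Mixing does better — 1×Y and 1×J: cost 5 ≤ 5, profit 1·7 + 1·3 = 10.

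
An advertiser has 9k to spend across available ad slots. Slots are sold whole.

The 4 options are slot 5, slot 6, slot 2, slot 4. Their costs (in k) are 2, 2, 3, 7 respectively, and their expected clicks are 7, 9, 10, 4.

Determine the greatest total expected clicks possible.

Allowing fractional choices, the relaxed optimum would be about 27.1, but ad slots are indivisible.
slot 5 + slot 6 + slot 2: cost 2 + 2 + 3 = 7 ≤ 9, expected clicks 7 + 9 + 10 = 26.
slot 6 + slot 2: cost 2 + 3 = 5 ≤ 9, expected clicks 9 + 10 = 19.
Best is slot 5, slot 6, and slot 2 with total expected clicks 26.

26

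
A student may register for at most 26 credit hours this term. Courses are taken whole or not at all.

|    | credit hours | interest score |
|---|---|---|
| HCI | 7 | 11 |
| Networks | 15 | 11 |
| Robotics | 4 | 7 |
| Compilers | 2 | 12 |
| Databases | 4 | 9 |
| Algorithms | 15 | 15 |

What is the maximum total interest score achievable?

43

HCI + Robotics + Compilers + Databases: credit hours 7 + 4 + 2 + 4 = 17 ≤ 26, interest score 11 + 7 + 12 + 9 = 39.
Robotics + Compilers + Databases + Algorithms: credit hours 4 + 2 + 4 + 15 = 25 ≤ 26, interest score 7 + 12 + 9 + 15 = 43.
Networks + Robotics + Compilers + Databases: credit hours 15 + 4 + 2 + 4 = 25 ≤ 26, interest score 11 + 7 + 12 + 9 = 39.
Best is Robotics, Compilers, Databases, and Algorithms with total interest score 43.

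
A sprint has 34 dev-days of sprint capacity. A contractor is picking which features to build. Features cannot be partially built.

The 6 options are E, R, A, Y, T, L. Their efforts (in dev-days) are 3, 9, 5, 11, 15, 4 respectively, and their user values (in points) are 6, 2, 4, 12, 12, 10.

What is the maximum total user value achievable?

40

Y + T + L: effort 11 + 15 + 4 = 30 ≤ 34, user value 12 + 12 + 10 = 34.
E + Y + T + L: effort 3 + 11 + 15 + 4 = 33 ≤ 34, user value 6 + 12 + 12 + 10 = 40.
Best is E, Y, T, and L with total user value 40.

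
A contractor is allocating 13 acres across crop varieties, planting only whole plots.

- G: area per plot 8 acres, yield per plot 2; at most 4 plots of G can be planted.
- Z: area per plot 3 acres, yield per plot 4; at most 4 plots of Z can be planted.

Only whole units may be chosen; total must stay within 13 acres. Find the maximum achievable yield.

This is a bounded integer knapsack.
3×Z: area 9 ≤ 13, yield 3·4 = 12.
4×Z: area 12 ≤ 13, yield 4·4 = 16.
Best is 16.

16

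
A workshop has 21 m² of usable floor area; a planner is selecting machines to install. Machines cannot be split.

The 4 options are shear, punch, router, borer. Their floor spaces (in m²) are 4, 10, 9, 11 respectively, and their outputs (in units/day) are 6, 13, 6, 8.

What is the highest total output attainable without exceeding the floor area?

shear + punch: floor space 4 + 10 = 14 ≤ 21, output 6 + 13 = 19.
punch + borer: floor space 10 + 11 = 21 ≤ 21, output 13 + 8 = 21.
punch + router: floor space 10 + 9 = 19 ≤ 21, output 13 + 6 = 19.
Best is punch and borer with total output 21.

21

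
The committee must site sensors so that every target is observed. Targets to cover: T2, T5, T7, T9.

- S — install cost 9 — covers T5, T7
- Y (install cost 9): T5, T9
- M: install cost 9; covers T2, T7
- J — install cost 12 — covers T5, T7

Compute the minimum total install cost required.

The greedy cost-per-new-target heuristic would pick S, Y, and M for 27, but a cheaper cover exists.
Choose Y and M: together they cover T2, T5, T7, T9 — every target.
Total install cost: 9 + 9 = 18.
No cover costs less than 18.

18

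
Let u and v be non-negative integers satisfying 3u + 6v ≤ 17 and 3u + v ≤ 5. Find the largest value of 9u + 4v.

(u,v)=(1,2): 3·1+6·2=15≤17, 3·1+1·2=5≤5, objective 17.
(u,v)=(1,1): 3·1+6·1=9≤17, 3·1+1·1=4≤5, objective 13.
The best lattice point is (1,2), giving 17.

17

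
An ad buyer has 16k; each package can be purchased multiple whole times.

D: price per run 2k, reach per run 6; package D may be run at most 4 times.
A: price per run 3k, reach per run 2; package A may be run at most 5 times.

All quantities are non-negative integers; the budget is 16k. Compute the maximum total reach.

D has the best ratio (6/2); taking only D gives at most 4×6 = 24 (stopped by the supply cap of 4).
Mixing does better — 4×D and 2×A: price 14 ≤ 16, reach 4·6 + 2·2 = 28.

28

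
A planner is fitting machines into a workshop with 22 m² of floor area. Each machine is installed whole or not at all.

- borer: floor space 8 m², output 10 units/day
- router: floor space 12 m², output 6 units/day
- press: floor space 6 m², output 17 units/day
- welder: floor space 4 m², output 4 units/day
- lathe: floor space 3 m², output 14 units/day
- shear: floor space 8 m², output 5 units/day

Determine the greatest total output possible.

Take borer, press, welder, and lathe: floor space 8 + 6 + 4 + 3 = 21 ≤ 22, output 10 + 17 + 4 + 14 = 45.
No other feasible combination does better.

45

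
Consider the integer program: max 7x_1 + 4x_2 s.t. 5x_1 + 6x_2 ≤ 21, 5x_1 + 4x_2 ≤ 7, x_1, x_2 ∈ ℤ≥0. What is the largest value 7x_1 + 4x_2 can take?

7

(x_1,x_2)=(1,0) is feasible, giving 7.
(x_1,x_2)=(0,1) is feasible, giving 4.
Maximum is 7 at (x_1,x_2)=(1,0).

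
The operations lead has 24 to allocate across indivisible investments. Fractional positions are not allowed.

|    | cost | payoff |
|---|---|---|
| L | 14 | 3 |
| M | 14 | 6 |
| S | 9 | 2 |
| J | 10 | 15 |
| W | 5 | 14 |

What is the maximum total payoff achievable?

31

Take S, J, and W: cost 9 + 10 + 5 = 24 ≤ 24, payoff 2 + 15 + 14 = 31.
No other feasible combination does better.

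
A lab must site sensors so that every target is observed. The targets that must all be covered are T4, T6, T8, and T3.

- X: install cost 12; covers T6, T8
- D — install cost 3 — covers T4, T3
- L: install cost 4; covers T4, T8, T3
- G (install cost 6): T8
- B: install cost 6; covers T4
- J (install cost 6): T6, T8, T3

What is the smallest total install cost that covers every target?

9

This is an integer covering problem.
Choose D and J: together they cover T4, T6, T8, T3 — every target.
Total install cost: 3 + 6 = 9.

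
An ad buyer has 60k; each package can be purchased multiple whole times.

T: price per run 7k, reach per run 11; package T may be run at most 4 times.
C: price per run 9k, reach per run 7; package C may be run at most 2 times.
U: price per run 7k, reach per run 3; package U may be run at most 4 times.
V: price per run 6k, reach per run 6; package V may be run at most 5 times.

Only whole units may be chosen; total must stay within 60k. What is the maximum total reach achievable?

74

This is a bounded integer knapsack.
Take 4×T and 5×V: price 58 ≤ 60, reach 4·11 + 5·6 = 74.
T has the best ratio (11/7) and is taken to its limit of 4; remaining capacity is filled optimally with the others.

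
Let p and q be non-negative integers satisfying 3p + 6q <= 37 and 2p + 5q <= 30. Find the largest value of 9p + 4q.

108

(p,q)=(12,0): 3·12+6·0=36≤37, 2·12+5·0=24≤30, objective 108.
(p,q)=(11,0): 3·11+6·0=33≤37, 2·11+5·0=22≤30, objective 99.
Maximum is 108 at (p,q)=(12,0).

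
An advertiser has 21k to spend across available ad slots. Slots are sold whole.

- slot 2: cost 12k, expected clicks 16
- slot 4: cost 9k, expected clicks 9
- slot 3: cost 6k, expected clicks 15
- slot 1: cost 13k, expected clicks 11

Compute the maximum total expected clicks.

Allowing fractional choices, the relaxed optimum would be about 34.0, but ad slots are indivisible.
slot 2 + slot 4: cost 12 + 9 = 21 ≤ 21, expected clicks 16 + 9 = 25.
slot 2 + slot 3: cost 12 + 6 = 18 ≤ 21, expected clicks 16 + 15 = 31.
slot 3 + slot 1: cost 6 + 13 = 19 ≤ 21, expected clicks 15 + 11 = 26.
Best is slot 2 and slot 3 with total expected clicks 31.

31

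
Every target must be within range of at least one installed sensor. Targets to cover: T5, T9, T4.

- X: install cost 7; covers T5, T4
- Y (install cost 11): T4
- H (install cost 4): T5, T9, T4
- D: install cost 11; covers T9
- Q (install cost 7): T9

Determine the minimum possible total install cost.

H alone covers T5, T9, T4 — every target.
Total install cost: 4.
No cover costs less than 4.

4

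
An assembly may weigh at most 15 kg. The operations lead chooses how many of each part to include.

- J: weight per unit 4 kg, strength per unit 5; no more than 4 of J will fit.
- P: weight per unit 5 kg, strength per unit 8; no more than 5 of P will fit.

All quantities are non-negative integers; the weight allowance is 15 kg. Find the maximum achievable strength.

This is a bounded integer knapsack.
Take 3×P: weight 15 ≤ 15, strength 3·8 = 24.
No other integer combination yields more.

24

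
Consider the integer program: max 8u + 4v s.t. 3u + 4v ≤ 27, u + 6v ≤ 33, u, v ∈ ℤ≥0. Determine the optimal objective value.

72

(u,v)=(9,0): 3·9+4·0=27≤27, 1·9+6·0=9≤33, objective 72.
(u,v)=(8,0): 3·8+4·0=24≤27, 1·8+6·0=8≤33, objective 64.
The best lattice point is (9,0), giving 72.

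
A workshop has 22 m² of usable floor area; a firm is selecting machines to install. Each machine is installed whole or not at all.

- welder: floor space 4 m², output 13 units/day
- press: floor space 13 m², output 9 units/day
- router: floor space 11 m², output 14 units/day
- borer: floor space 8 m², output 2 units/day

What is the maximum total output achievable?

27

welder + router: floor space 4 + 11 = 15 ≤ 22, output 13 + 14 = 27.
welder + press: floor space 4 + 13 = 17 ≤ 22, output 13 + 9 = 22.
Best is welder and router with total output 27.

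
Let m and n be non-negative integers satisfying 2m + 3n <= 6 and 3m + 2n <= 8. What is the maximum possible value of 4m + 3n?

Relaxing integrality, the LP optimum is 10.80 at (m,n) = (2.4, 0.4), which is not an integer point.
(m,n)=(2,0): 2·2+3·0=4≤6, 3·2+2·0=6≤8, objective 8.
(m,n)=(1,1): 2·1+3·1=5≤6, 3·1+2·1=5≤8, objective 7.
The best lattice point is (2,0), giving 8.

8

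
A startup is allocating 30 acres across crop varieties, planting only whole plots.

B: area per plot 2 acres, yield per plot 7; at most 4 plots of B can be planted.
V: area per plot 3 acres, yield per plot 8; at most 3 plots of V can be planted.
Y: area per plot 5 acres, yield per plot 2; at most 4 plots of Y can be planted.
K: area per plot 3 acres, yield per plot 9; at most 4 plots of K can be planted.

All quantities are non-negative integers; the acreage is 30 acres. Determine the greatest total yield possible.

88

B has the best ratio (7/2); taking only B gives at most 4×7 = 28 (stopped by the supply cap of 4).
Mixing does better — 4×B, 3×V, and 4×K: area 29 ≤ 30, yield 4·7 + 3·8 + 4·9 = 88.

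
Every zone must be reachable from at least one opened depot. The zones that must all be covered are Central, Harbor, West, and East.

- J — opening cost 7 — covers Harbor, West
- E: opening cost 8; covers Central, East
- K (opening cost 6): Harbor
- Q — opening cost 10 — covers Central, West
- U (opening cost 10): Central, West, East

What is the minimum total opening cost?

The greedy cost-per-new-zone heuristic would pick U and K for 16, but a cheaper cover exists.
Choose J and E: together they cover Central, Harbor, West, East — every zone.
Total opening cost: 7 + 8 = 15.
No cover costs less than 15.

15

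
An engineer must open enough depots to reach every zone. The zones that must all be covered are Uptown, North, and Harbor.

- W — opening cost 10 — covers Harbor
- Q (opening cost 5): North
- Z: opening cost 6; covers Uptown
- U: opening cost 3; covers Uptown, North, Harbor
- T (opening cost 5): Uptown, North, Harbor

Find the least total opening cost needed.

3

This is a weighted set-cover instance.
U alone covers Uptown, North, Harbor — every zone.
Total opening cost: 3.
No cover costs less than 3.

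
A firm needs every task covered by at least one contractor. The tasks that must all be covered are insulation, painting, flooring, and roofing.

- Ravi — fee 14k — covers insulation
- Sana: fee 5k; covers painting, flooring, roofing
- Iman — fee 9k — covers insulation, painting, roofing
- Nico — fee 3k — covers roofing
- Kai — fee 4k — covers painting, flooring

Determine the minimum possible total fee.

The greedy cost-per-new-task heuristic would pick Sana and Iman for 14, but a cheaper cover exists.
Choose Iman and Kai: together they cover insulation, painting, flooring, roofing — every task.
Total fee: 9 + 4 = 13.
No cover costs less than 13.

13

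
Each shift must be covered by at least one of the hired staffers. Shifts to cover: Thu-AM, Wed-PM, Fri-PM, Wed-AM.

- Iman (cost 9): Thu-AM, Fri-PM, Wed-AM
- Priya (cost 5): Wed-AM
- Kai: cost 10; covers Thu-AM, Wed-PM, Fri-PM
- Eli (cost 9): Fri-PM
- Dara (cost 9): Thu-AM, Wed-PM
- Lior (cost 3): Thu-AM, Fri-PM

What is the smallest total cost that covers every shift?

The greedy cost-per-new-shift heuristic would pick Lior, Priya, and Dara for 17, but a cheaper cover exists.
Choose Priya and Kai: together they cover Thu-AM, Wed-PM, Fri-PM, Wed-AM — every shift.
Total cost: 5 + 10 = 15.
No cover costs less than 15.

15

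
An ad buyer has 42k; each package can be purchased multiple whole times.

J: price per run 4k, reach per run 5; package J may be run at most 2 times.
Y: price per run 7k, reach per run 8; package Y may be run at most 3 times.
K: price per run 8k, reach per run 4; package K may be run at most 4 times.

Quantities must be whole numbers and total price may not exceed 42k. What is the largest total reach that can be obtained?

This is a bounded integer knapsack.
J has the best ratio (5/4); taking only J gives at most 2×5 = 10 (stopped by the supply cap of 2).
Mixing does better — 2×J, 3×Y, and 1×K: price 37 ≤ 42, reach 2·5 + 3·8 + 1·4 = 38.

38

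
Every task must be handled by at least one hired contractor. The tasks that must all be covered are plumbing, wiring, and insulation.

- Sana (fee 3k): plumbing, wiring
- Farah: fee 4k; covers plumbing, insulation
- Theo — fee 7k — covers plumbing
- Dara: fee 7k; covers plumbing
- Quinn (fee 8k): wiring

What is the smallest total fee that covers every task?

7

Choose Sana and Farah: together they cover plumbing, wiring, insulation — every task.
Total fee: 3 + 4 = 7.
No cover costs less than 7.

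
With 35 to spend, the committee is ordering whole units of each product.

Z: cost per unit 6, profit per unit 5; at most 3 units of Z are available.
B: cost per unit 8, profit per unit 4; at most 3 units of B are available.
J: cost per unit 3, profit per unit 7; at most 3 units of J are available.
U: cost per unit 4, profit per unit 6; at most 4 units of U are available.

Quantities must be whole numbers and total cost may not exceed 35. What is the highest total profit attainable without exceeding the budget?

This is a bounded integer knapsack.
1×Z, 3×J, and 4×U: cost 31 ≤ 35, profit 1·5 + 3·7 + 4·6 = 50.
1×B, 3×J, and 4×U: cost 33 ≤ 35, profit 1·4 + 3·7 + 4·6 = 49.
Best is 50.

50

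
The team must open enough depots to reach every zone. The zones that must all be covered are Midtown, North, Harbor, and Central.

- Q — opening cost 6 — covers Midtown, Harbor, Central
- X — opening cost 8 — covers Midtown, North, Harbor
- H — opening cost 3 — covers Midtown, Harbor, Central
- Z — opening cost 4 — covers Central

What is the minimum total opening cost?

11

This is an integer covering problem.
Choose X and H: together they cover Midtown, North, Harbor, Central — every zone.
Total opening cost: 8 + 3 = 11.
No cover costs less than 11.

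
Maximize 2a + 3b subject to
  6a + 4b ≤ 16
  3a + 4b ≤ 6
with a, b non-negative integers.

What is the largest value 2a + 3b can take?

4

The continuous relaxation peaks at (0, 1.5) with value 4.50; rounding to a feasible lattice point costs some objective.
(a,b)=(2,0): 6·2+4·0=12≤16, 3·2+4·0=6≤6, objective 4.
(a,b)=(0,1): 6·0+4·1=4≤16, 3·0+4·1=4≤6, objective 3.
(a,b)=(1,0): 6·1+4·0=6≤16, 3·1+4·0=3≤6, objective 2.
Maximum is 4 at (a,b)=(2,0).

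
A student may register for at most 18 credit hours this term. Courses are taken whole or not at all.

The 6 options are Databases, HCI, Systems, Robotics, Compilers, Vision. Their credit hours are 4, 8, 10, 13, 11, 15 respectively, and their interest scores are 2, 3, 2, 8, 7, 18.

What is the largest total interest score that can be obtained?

18

This is a 0-1 knapsack instance.
Allowing fractional choices, the relaxed optimum would be about 19.9, but courses are indivisible.
Databases + Robotics: credit hours 4 + 13 = 17 ≤ 18, interest score 2 + 8 = 10.
Vision: credit hours 15 ≤ 18, interest score 18.
Best is Vision with total interest score 18.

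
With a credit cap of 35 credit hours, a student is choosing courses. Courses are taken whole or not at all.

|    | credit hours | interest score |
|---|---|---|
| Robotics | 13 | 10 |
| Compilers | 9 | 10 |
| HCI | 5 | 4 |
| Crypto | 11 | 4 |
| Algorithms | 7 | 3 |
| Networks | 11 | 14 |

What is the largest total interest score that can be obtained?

34

Allowing fractional choices, the relaxed optimum would be about 35.7, but courses are indivisible.
Robotics + Compilers + Networks: credit hours 13 + 9 + 11 = 33 ≤ 35, interest score 10 + 10 + 14 = 34.
Compilers + HCI + Algorithms + Networks: credit hours 9 + 5 + 7 + 11 = 32 ≤ 35, interest score 10 + 4 + 3 + 14 = 31.
Best is Robotics, Compilers, and Networks with total interest score 34.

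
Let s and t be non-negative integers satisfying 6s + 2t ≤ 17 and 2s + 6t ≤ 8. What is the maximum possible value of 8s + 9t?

17

The continuous relaxation peaks at (2.69, 0.438) with value 25.44; rounding to a feasible lattice point costs some objective.
(s,t)=(1,1): 6·1+2·1=8≤17, 2·1+6·1=8≤8, objective 17.
(s,t)=(2,0): 6·2+2·0=12≤17, 2·2+6·0=4≤8, objective 16.
(s,t)=(0,1): 6·0+2·1=2≤17, 2·0+6·1=6≤8, objective 9.
No feasible integer point exceeds 17.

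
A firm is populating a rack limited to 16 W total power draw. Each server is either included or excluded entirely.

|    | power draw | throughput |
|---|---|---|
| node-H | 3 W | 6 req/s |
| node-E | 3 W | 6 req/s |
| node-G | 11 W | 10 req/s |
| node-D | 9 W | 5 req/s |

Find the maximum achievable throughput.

Allowing fractional choices, the relaxed optimum would be about 21.1, but servers are indivisible.
node-H + node-E + node-D: power draw 3 + 3 + 9 = 15 ≤ 16, throughput 6 + 6 + 5 = 17.
node-E + node-G: power draw 3 + 11 = 14 ≤ 16, throughput 6 + 10 = 16.
node-H + node-G: power draw 3 + 11 = 14 ≤ 16, throughput 6 + 10 = 16.
Best is node-H, node-E, and node-D with total throughput 17.

17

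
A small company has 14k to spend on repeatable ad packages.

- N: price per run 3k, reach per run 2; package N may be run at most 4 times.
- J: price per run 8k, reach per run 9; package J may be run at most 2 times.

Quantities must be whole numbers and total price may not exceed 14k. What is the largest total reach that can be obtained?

13

J has the best ratio (9/8); taking only J gives at most 1×9 = 9 (stopped by the price limit).
Mixing does better — 2×N and 1×J: price 14 ≤ 14, reach 2·2 + 1·9 = 13.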